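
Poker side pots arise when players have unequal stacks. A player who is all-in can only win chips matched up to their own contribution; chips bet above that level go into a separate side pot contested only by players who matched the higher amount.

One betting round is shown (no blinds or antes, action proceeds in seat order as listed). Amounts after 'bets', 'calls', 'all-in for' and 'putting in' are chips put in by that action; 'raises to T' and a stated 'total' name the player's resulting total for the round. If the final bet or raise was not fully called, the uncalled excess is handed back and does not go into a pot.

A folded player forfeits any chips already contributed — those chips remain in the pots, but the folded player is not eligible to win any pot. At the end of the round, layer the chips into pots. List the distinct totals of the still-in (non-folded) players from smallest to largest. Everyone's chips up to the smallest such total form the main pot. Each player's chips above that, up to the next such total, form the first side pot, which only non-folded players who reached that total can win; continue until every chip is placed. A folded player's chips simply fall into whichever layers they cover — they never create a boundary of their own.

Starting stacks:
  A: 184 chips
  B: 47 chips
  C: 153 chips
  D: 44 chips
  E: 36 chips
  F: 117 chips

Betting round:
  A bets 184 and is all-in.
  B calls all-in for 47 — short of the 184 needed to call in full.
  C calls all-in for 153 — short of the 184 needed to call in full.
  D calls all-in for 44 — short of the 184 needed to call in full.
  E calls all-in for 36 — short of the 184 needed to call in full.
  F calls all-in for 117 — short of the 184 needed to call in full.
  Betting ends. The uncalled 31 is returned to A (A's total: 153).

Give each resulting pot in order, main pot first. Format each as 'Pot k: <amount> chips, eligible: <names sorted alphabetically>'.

Pot 1: 216 chips, eligible: A, B, C, D, E, F
Pot 2: 40 chips, eligible: A, B, C, D, F
Pot 3: 12 chips, eligible: A, B, C, F
Pot 4: 210 chips, eligible: A, C, F
Pot 5: 72 chips, eligible: A, C

Derivation:
Contributions (after 31 returned to A): A=153, B=47, C=153, D=44, E=36, F=117
Pot levels (distinct totals of non-folded players): 36, 44, 47, 117, 153
Layer 1-36: 36 each from A, B, C, D, E, F = 36*6 = 216 chips; eligible A, B, C, D, E, F
Layer 37-44: 8 each from A, B, C, D, F = 8*5 = 40 chips; eligible A, B, C, D, F
Layer 45-47: 3 each from A, B, C, F = 3*4 = 12 chips; eligible A, B, C, F
Layer 48-117: 70 each from A, C, F = 70*3 = 210 chips; eligible A, C, F
Layer 118-153: 36 each from A, C = 36*2 = 72 chips; eligible A, C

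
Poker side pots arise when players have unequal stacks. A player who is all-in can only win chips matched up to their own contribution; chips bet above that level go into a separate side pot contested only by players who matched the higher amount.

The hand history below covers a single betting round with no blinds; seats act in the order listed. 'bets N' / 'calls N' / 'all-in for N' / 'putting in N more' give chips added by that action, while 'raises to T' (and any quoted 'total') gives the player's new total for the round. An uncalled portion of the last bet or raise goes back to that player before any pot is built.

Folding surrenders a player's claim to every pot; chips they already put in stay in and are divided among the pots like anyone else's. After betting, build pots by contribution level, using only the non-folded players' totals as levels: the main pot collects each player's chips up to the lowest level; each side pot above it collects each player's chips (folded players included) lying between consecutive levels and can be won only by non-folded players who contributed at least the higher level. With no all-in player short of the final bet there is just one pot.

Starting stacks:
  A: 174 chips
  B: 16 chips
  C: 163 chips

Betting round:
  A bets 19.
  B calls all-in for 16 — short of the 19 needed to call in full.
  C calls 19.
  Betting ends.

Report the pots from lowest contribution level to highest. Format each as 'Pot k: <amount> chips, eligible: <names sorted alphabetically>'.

Contributions: A=19, B=16, C=19
Pot levels (distinct totals of non-folded players): 16, 19
Layer 1-16: 16 each from A, B, C = 16*3 = 48 chips; eligible A, B, C
Layer 17-19: 3 each from A, C = 3*2 = 6 chips; eligible A, C

Pot 1: 48 chips, eligible: A, B, C
Pot 2: 6 chips, eligible: A, C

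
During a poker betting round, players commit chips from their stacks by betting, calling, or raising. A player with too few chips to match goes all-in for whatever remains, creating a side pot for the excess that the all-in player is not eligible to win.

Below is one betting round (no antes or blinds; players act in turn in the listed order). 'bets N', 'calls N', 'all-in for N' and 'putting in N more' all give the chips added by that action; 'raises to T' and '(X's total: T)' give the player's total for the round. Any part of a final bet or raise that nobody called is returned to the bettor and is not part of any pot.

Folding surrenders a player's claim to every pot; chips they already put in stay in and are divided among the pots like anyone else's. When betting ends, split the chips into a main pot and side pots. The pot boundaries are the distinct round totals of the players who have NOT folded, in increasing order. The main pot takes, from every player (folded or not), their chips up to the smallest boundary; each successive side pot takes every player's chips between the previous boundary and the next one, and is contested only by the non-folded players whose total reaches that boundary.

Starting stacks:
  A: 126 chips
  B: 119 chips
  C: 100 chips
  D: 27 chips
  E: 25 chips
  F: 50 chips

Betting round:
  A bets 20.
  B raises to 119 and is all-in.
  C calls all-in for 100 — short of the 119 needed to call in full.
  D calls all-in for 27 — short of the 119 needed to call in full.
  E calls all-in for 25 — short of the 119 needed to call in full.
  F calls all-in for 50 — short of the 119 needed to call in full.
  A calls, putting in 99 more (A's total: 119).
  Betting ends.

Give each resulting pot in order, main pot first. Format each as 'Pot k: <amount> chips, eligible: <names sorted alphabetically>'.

Pot 1: 150 chips, eligible: A, B, C, D, E, F
Pot 2: 10 chips, eligible: A, B, C, D, F
Pot 3: 92 chips, eligible: A, B, C, F
Pot 4: 150 chips, eligible: A, B, C
Pot 5: 38 chips, eligible: A, B

Derivation:
Contributions: A=119, B=119, C=100, D=27, E=25, F=50
Pot levels (distinct totals of non-folded players): 25, 27, 50, 100, 119
Layer 1-25: 25 each from A, B, C, D, E, F = 25*6 = 150 chips; eligible A, B, C, D, E, F
Layer 26-27: 2 each from A, B, C, D, F = 2*5 = 10 chips; eligible A, B, C, D, F
Layer 28-50: 23 each from A, B, C, F = 23*4 = 92 chips; eligible A, B, C, F
Layer 51-100: 50 each from A, B, C = 50*3 = 150 chips; eligible A, B, C
Layer 101-119: 19 each from A, B = 19*2 = 38 chips; eligible A, B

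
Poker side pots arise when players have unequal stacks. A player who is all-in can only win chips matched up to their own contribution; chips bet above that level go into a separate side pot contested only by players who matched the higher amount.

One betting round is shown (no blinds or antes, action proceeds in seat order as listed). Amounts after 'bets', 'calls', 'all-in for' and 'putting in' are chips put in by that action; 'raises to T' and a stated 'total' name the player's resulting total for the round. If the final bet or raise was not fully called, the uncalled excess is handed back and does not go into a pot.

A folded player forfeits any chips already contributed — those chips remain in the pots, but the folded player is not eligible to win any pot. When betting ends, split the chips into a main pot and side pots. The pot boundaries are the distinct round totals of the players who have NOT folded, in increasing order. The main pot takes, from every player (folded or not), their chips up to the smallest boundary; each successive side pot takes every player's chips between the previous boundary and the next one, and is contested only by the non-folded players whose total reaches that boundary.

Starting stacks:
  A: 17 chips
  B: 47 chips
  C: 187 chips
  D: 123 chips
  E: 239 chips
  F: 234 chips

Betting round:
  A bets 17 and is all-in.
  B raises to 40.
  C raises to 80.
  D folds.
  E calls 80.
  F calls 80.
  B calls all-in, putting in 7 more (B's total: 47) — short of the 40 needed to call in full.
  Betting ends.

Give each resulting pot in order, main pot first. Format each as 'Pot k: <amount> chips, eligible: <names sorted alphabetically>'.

Contributions: A=17, B=47, C=80, E=80, F=80
Folded: D
Pot levels (distinct totals of non-folded players): 17, 47, 80
Layer 1-17: 17 each from A, B, C, E, F = 17*5 = 85 chips; eligible A, B, C, E, F
Layer 18-47: 30 each from B, C, E, F = 30*4 = 120 chips; eligible B, C, E, F
Layer 48-80: 33 each from C, E, F = 33*3 = 99 chips; eligible C, E, F

Pot 1: 85 chips, eligible: A, B, C, E, F
Pot 2: 120 chips, eligible: B, C, E, F
Pot 3: 99 chips, eligible: C, E, F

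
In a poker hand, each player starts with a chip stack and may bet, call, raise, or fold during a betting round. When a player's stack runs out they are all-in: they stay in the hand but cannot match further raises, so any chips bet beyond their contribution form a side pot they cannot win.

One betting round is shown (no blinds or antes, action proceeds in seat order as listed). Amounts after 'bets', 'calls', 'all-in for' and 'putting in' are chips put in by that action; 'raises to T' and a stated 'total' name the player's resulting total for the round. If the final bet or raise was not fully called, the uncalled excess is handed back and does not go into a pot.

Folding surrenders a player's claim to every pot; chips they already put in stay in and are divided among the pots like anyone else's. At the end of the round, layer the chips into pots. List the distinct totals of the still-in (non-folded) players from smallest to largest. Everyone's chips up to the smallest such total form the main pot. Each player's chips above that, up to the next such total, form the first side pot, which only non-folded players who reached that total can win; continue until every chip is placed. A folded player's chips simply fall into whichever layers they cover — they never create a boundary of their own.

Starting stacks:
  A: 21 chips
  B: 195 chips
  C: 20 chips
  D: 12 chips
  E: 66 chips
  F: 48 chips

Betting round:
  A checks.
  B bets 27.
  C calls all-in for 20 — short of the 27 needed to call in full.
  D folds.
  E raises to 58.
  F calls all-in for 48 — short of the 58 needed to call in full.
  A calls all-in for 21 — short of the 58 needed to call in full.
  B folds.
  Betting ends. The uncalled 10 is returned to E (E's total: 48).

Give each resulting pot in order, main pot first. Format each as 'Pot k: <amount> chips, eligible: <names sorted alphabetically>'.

Pot 1: 100 chips, eligible: A, C, E, F
Pot 2: 4 chips, eligible: A, E, F
Pot 3: 60 chips, eligible: E, F

Derivation:
Contributions (after 10 returned to E): A=21, B=27, C=20, E=48, F=48
Folded: B, D
Pot levels (distinct totals of non-folded players): 20, 21, 48
Layer 1-20: 20 each from A, B, C, E, F = 20*5 = 100 chips; eligible A, C, E, F
Layer 21-21: 1 each from A, B, E, F = 1*4 = 4 chips; eligible A, E, F
Layer 22-48: B 6 + E 27 + F 27 = 60 chips; eligible E, F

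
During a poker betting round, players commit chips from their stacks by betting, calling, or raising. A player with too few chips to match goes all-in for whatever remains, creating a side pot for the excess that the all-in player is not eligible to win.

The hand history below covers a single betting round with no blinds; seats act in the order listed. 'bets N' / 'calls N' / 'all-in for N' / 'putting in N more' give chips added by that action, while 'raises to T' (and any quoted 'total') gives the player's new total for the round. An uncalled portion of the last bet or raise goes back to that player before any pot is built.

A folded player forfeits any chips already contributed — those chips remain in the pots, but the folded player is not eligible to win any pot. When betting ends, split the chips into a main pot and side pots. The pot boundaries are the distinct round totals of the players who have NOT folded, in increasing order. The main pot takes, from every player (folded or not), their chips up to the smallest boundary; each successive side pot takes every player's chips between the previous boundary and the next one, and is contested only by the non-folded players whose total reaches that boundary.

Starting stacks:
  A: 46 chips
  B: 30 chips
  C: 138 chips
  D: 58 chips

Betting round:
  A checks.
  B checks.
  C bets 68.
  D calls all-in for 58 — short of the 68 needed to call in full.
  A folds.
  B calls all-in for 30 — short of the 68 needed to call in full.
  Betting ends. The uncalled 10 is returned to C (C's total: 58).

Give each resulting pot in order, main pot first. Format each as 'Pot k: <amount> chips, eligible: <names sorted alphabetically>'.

Pot 1: 90 chips, eligible: B, C, D
Pot 2: 56 chips, eligible: C, D

Derivation:
Contributions (after 10 returned to C): B=30, C=58, D=58
Folded: A
Pot levels (distinct totals of non-folded players): 30, 58
Layer 1-30: 30 each from B, C, D = 30*3 = 90 chips; eligible B, C, D
Layer 31-58: 28 each from C, D = 28*2 = 56 chips; eligible C, D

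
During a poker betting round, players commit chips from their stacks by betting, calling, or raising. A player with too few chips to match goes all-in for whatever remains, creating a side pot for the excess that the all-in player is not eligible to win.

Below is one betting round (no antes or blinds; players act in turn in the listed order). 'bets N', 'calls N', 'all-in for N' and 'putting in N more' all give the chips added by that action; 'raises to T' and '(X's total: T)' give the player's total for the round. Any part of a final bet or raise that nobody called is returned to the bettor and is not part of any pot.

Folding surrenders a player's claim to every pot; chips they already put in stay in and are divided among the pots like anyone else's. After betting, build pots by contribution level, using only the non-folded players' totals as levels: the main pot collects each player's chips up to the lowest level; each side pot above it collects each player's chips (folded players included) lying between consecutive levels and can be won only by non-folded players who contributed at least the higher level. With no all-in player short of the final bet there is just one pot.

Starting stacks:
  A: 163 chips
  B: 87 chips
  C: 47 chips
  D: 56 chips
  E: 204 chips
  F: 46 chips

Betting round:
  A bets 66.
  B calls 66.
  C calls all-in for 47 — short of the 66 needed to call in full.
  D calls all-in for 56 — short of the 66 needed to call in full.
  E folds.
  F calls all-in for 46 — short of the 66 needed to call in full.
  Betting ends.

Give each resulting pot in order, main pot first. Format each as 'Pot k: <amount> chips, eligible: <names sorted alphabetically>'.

Pot 1: 230 chips, eligible: A, B, C, D, F
Pot 2: 4 chips, eligible: A, B, C, D
Pot 3: 27 chips, eligible: A, B, D
Pot 4: 20 chips, eligible: A, B

Derivation:
Contributions: A=66, B=66, C=47, D=56, F=46
Folded: E
Pot levels (distinct totals of non-folded players): 46, 47, 56, 66
Layer 1-46: 46 each from A, B, C, D, F = 46*5 = 230 chips; eligible A, B, C, D, F
Layer 47-47: 1 each from A, B, C, D = 1*4 = 4 chips; eligible A, B, C, D
Layer 48-56: 9 each from A, B, D = 9*3 = 27 chips; eligible A, B, D
Layer 57-66: 10 each from A, B = 10*2 = 20 chips; eligible A, B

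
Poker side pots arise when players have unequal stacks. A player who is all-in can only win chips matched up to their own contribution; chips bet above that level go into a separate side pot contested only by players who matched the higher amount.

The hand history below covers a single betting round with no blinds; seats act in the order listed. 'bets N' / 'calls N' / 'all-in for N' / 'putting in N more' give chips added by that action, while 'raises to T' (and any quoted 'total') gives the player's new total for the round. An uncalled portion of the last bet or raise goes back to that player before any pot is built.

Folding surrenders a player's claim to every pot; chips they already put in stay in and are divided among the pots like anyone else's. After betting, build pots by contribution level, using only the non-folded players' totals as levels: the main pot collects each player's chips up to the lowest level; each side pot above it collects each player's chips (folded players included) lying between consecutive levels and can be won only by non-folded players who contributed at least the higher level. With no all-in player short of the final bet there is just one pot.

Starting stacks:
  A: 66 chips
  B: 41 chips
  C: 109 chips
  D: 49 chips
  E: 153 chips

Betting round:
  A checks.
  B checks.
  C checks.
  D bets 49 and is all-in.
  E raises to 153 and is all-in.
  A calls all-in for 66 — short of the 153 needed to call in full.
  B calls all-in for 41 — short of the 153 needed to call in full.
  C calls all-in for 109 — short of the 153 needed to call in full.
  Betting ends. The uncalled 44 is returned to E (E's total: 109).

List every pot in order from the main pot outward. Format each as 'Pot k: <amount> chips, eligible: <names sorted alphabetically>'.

Contributions (after 44 returned to E): A=66, B=41, C=109, D=49, E=109
Pot levels (distinct totals of non-folded players): 41, 49, 66, 109
Layer 1-41: 41 each from A, B, C, D, E = 41*5 = 205 chips; eligible A, B, C, D, E
Layer 42-49: 8 each from A, C, D, E = 8*4 = 32 chips; eligible A, C, D, E
Layer 50-66: 17 each from A, C, E = 17*3 = 51 chips; eligible A, C, E
Layer 67-109: 43 each from C, E = 43*2 = 86 chips; eligible C, E

Pot 1: 205 chips, eligible: A, B, C, D, E
Pot 2: 32 chips, eligible: A, C, D, E
Pot 3: 51 chips, eligible: A, C, E
Pot 4: 86 chips, eligible: C, E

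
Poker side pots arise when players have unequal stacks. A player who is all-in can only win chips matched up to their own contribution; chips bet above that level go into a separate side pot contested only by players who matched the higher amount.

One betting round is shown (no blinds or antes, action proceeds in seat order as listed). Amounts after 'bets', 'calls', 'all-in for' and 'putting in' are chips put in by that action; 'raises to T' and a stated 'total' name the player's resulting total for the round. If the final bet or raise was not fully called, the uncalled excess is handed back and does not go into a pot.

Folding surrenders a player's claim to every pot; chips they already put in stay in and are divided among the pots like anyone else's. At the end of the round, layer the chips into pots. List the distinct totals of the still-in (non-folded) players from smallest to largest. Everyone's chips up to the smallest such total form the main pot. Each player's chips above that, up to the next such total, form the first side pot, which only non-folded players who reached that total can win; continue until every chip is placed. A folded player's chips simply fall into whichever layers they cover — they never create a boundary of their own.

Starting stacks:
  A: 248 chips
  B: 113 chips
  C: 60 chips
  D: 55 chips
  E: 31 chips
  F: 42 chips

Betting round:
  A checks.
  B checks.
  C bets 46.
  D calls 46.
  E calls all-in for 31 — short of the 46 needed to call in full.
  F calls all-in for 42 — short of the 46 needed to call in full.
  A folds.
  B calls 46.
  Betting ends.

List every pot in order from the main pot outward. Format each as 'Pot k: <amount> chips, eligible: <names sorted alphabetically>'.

Pot 1: 155 chips, eligible: B, C, D, E, F
Pot 2: 44 chips, eligible: B, C, D, F
Pot 3: 12 chips, eligible: B, C, D

Derivation:
Contributions: B=46, C=46, D=46, E=31, F=42
Folded: A
Pot levels (distinct totals of non-folded players): 31, 42, 46
Layer 1-31: 31 each from B, C, D, E, F = 31*5 = 155 chips; eligible B, C, D, E, F
Layer 32-42: 11 each from B, C, D, F = 11*4 = 44 chips; eligible B, C, D, F
Layer 43-46: 4 each from B, C, D = 4*3 = 12 chips; eligible B, C, D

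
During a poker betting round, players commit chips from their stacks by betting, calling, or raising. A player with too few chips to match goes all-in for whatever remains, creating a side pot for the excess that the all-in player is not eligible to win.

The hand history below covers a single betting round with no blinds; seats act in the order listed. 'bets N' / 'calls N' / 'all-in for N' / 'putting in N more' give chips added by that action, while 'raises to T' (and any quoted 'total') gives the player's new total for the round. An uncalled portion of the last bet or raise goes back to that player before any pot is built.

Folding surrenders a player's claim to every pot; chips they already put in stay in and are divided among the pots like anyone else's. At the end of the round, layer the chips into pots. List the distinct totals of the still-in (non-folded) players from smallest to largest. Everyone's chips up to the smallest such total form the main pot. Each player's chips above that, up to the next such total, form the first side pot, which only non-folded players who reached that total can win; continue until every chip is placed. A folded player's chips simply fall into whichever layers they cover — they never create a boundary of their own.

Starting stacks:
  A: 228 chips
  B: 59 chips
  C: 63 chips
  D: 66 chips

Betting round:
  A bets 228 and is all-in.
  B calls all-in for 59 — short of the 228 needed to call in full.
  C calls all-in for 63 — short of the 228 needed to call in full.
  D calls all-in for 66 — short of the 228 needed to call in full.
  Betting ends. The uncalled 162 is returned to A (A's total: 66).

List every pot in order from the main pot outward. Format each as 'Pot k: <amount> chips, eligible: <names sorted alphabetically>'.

Pot 1: 236 chips, eligible: A, B, C, D
Pot 2: 12 chips, eligible: A, C, D
Pot 3: 6 chips, eligible: A, D

Derivation:
Contributions (after 162 returned to A): A=66, B=59, C=63, D=66
Pot levels (distinct totals of non-folded players): 59, 63, 66
Layer 1-59: 59 each from A, B, C, D = 59*4 = 236 chips; eligible A, B, C, D
Layer 60-63: 4 each from A, C, D = 4*3 = 12 chips; eligible A, C, D
Layer 64-66: 3 each from A, D = 3*2 = 6 chips; eligible A, D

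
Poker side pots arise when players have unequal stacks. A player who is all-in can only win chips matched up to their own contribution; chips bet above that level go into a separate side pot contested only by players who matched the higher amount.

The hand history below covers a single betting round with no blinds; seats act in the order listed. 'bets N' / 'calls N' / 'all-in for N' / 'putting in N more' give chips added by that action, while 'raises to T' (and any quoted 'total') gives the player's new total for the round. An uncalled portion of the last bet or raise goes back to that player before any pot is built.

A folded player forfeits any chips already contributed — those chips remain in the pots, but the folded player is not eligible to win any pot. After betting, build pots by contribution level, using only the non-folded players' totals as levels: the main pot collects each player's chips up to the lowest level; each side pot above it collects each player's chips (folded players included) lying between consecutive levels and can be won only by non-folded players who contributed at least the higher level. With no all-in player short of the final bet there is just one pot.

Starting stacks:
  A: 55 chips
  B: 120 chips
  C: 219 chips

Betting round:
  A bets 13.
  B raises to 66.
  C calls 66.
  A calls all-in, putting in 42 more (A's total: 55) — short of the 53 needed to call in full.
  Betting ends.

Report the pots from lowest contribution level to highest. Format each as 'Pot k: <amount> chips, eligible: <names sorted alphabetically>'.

Contributions: A=55, B=66, C=66
Pot levels (distinct totals of non-folded players): 55, 66
Layer 1-55: 55 each from A, B, C = 55*3 = 165 chips; eligible A, B, C
Layer 56-66: 11 each from B, C = 11*2 = 22 chips; eligible B, C

Pot 1: 165 chips, eligible: A, B, C
Pot 2: 22 chips, eligible: B, C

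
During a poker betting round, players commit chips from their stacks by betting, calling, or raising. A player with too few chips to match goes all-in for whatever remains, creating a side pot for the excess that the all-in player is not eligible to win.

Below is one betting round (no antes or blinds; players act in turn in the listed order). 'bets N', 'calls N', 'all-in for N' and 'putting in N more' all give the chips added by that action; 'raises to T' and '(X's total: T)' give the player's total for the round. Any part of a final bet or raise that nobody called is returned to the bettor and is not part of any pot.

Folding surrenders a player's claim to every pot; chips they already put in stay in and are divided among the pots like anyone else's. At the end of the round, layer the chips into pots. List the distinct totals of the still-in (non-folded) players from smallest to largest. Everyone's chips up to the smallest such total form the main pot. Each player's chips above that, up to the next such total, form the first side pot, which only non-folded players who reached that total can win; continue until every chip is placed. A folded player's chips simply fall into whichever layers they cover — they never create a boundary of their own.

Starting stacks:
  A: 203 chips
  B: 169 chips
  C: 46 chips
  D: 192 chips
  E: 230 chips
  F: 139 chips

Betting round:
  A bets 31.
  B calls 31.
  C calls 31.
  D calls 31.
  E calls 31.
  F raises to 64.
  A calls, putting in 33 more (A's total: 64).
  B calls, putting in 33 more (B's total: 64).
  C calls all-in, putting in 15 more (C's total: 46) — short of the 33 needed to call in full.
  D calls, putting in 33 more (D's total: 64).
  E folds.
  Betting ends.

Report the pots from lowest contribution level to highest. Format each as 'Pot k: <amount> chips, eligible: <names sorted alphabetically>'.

Contributions: A=64, B=64, C=46, D=64, E=31, F=64
Folded: E
Pot levels (distinct totals of non-folded players): 46, 64
Layer 1-46: A 46 + B 46 + C 46 + D 46 + E 31 + F 46 = 261 chips; eligible A, B, C, D, F
Layer 47-64: 18 each from A, B, D, F = 18*4 = 72 chips; eligible A, B, D, F

Pot 1: 261 chips, eligible: A, B, C, D, F
Pot 2: 72 chips, eligible: A, B, D, F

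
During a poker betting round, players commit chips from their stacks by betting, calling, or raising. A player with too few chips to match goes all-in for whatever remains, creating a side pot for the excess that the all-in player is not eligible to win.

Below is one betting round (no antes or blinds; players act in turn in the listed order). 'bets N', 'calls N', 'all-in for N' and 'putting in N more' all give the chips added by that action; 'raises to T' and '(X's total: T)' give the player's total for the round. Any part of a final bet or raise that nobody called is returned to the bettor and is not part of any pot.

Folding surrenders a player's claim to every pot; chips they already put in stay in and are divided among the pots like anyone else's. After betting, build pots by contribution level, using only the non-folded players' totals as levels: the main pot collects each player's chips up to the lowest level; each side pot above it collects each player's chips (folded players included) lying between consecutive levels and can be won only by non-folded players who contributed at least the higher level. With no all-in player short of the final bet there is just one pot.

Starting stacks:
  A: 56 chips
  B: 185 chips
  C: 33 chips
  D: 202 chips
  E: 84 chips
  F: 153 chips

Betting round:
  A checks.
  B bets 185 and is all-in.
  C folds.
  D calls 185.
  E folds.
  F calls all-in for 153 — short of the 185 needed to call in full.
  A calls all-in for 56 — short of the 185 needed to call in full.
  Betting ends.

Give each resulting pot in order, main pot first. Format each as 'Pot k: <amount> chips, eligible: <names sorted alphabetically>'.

Pot 1: 224 chips, eligible: A, B, D, F
Pot 2: 291 chips, eligible: B, D, F
Pot 3: 64 chips, eligible: B, D

Derivation:
Contributions: A=56, B=185, D=185, F=153
Folded: C, E
Pot levels (distinct totals of non-folded players): 56, 153, 185
Layer 1-56: 56 each from A, B, D, F = 56*4 = 224 chips; eligible A, B, D, F
Layer 57-153: 97 each from B, D, F = 97*3 = 291 chips; eligible B, D, F
Layer 154-185: 32 each from B, D = 32*2 = 64 chips; eligible B, D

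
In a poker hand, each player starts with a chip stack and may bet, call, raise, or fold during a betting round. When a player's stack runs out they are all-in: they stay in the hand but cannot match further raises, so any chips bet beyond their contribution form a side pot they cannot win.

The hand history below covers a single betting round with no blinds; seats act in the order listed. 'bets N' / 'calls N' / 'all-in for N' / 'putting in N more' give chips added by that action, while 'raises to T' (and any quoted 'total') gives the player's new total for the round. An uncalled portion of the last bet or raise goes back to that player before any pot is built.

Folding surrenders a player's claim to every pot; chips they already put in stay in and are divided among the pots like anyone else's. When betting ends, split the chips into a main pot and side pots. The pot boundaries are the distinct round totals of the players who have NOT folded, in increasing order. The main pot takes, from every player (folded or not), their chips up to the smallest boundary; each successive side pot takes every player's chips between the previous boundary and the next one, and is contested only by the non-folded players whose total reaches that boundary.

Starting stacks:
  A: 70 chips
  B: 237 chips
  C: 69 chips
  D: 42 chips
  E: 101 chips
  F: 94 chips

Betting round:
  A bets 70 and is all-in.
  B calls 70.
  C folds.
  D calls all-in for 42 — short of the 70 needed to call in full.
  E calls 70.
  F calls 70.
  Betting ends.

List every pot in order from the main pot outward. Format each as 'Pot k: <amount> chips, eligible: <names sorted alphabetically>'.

Contributions: A=70, B=70, D=42, E=70, F=70
Folded: C
Pot levels (distinct totals of non-folded players): 42, 70
Layer 1-42: 42 each from A, B, D, E, F = 42*5 = 210 chips; eligible A, B, D, E, F
Layer 43-70: 28 each from A, B, E, F = 28*4 = 112 chips; eligible A, B, E, F

Pot 1: 210 chips, eligible: A, B, D, E, F
Pot 2: 112 chips, eligible: A, B, E, F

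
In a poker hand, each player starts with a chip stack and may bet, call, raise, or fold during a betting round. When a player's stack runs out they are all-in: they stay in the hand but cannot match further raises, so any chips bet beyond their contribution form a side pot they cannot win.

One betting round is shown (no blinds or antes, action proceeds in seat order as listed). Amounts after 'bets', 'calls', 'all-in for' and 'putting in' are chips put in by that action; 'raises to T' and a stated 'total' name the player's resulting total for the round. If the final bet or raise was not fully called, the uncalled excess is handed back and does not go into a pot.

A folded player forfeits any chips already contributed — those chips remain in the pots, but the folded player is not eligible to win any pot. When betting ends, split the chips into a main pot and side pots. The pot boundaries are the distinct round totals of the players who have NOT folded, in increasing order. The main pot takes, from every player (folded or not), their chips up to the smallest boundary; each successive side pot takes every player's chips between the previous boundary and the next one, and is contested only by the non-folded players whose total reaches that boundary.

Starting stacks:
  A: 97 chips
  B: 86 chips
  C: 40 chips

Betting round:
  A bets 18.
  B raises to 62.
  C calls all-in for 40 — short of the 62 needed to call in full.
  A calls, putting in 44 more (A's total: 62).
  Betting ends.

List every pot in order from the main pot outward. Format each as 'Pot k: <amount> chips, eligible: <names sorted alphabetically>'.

Contributions: A=62, B=62, C=40
Pot levels (distinct totals of non-folded players): 40, 62
Layer 1-40: 40 each from A, B, C = 40*3 = 120 chips; eligible A, B, C
Layer 41-62: 22 each from A, B = 22*2 = 44 chips; eligible A, B

Pot 1: 120 chips, eligible: A, B, C
Pot 2: 44 chips, eligible: A, B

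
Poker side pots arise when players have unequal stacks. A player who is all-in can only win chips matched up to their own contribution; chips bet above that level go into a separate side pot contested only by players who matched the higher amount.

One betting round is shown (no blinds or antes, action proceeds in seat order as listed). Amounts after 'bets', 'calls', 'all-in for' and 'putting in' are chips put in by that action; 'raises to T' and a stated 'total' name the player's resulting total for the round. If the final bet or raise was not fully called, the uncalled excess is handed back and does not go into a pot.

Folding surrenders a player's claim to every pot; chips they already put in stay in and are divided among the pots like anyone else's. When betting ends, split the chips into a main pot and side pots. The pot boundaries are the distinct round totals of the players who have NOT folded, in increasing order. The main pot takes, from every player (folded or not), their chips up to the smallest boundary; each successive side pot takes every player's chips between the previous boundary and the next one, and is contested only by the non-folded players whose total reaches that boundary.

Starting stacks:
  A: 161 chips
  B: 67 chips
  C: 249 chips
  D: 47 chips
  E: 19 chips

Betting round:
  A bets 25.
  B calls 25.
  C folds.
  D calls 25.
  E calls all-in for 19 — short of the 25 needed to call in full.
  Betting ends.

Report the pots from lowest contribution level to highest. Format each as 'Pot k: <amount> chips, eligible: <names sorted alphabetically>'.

Contributions: A=25, B=25, D=25, E=19
Folded: C
Pot levels (distinct totals of non-folded players): 19, 25
Layer 1-19: 19 each from A, B, D, E = 19*4 = 76 chips; eligible A, B, D, E
Layer 20-25: 6 each from A, B, D = 6*3 = 18 chips; eligible A, B, D

Pot 1: 76 chips, eligible: A, B, D, E
Pot 2: 18 chips, eligible: A, B, D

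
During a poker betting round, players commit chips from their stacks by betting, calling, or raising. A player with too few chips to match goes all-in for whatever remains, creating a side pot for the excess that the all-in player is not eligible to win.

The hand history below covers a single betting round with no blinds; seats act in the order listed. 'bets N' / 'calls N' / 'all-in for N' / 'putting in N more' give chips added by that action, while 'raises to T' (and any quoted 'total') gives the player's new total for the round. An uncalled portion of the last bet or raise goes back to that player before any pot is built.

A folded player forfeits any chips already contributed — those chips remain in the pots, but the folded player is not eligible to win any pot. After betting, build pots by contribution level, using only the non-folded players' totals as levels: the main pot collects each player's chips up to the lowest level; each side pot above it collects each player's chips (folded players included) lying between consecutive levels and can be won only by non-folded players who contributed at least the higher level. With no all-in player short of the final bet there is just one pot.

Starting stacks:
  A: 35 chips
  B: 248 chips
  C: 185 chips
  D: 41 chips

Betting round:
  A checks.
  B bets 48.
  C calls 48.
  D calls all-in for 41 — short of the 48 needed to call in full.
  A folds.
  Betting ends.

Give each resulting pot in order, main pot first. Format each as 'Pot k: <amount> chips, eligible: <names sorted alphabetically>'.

Contributions: B=48, C=48, D=41
Folded: A
Pot levels (distinct totals of non-folded players): 41, 48
Layer 1-41: 41 each from B, C, D = 41*3 = 123 chips; eligible B, C, D
Layer 42-48: 7 each from B, C = 7*2 = 14 chips; eligible B, C

Pot 1: 123 chips, eligible: B, C, D
Pot 2: 14 chips, eligible: B, C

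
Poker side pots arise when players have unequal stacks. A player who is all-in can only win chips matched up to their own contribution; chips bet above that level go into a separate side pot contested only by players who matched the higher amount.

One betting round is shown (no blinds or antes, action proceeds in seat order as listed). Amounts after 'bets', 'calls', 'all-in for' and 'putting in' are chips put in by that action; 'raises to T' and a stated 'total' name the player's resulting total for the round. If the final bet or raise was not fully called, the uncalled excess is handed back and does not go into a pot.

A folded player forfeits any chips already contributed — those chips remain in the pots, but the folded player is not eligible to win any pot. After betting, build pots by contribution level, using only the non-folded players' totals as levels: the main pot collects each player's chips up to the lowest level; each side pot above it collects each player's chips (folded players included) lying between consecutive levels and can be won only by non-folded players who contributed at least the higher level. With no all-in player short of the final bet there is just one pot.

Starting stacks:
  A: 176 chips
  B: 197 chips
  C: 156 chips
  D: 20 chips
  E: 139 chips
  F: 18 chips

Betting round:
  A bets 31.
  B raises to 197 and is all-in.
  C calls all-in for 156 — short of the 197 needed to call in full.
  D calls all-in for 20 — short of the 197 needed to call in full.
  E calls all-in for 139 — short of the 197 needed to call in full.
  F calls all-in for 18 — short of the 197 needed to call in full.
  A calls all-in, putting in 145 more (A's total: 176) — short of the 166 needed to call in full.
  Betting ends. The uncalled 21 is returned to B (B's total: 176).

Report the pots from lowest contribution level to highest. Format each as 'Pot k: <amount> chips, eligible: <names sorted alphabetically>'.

Contributions (after 21 returned to B): A=176, B=176, C=156, D=20, E=139, F=18
Pot levels (distinct totals of non-folded players): 18, 20, 139, 156, 176
Layer 1-18: 18 each from A, B, C, D, E, F = 18*6 = 108 chips; eligible A, B, C, D, E, F
Layer 19-20: 2 each from A, B, C, D, E = 2*5 = 10 chips; eligible A, B, C, D, E
Layer 21-139: 119 each from A, B, C, E = 119*4 = 476 chips; eligible A, B, C, E
Layer 140-156: 17 each from A, B, C = 17*3 = 51 chips; eligible A, B, C
Layer 157-176: 20 each from A, B = 20*2 = 40 chips; eligible A, B

Pot 1: 108 chips, eligible: A, B, C, D, E, F
Pot 2: 10 chips, eligible: A, B, C, D, E
Pot 3: 476 chips, eligible: A, B, C, E
Pot 4: 51 chips, eligible: A, B, C
Pot 5: 40 chips, eligible: A, B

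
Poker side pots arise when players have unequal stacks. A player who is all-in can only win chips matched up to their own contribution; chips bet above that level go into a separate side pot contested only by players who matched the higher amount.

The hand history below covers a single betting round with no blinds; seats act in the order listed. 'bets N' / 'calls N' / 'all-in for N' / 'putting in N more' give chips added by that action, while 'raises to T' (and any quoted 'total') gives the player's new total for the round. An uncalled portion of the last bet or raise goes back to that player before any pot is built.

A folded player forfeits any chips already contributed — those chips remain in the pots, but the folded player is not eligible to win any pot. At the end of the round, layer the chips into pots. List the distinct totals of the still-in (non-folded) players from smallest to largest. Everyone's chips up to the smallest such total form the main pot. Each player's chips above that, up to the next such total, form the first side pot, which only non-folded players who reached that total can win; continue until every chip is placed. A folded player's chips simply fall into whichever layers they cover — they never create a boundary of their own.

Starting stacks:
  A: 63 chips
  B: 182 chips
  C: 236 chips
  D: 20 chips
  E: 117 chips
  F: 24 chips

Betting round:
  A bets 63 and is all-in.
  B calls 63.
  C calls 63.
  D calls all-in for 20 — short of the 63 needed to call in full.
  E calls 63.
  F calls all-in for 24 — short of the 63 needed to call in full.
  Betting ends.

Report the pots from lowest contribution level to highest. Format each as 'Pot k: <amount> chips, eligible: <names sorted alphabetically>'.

Pot 1: 120 chips, eligible: A, B, C, D, E, F
Pot 2: 20 chips, eligible: A, B, C, E, F
Pot 3: 156 chips, eligible: A, B, C, E

Derivation:
Contributions: A=63, B=63, C=63, D=20, E=63, F=24
Pot levels (distinct totals of non-folded players): 20, 24, 63
Layer 1-20: 20 each from A, B, C, D, E, F = 20*6 = 120 chips; eligible A, B, C, D, E, F
Layer 21-24: 4 each from A, B, C, E, F = 4*5 = 20 chips; eligible A, B, C, E, F
Layer 25-63: 39 each from A, B, C, E = 39*4 = 156 chips; eligible A, B, C, E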